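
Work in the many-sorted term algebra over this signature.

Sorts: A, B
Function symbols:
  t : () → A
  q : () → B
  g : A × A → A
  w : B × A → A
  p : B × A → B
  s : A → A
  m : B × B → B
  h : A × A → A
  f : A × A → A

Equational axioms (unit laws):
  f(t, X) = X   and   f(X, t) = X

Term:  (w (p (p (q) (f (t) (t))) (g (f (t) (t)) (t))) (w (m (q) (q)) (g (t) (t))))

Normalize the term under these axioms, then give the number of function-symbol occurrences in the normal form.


size = 15

1. (w (p (p (q) (f (t) (t))) (g (f (t) (t)) (t))) (w (m (q) (q)) (g (t) (t))))  →  (w (p (p (q) (t)) (g (f (t) (t)) (t))) (w (m (q) (q)) (g (t) (t))))
2. (w (p (p (q) (t)) (g (f (t) (t)) (t))) (w (m (q) (q)) (g (t) (t))))  →  (w (p (p (q) (t)) (g (t) (t))) (w (m (q) (q)) (g (t) (t))))
normal form: (w (p (p (q) (t)) (g (t) (t))) (w (m (q) (q)) (g (t) (t))))


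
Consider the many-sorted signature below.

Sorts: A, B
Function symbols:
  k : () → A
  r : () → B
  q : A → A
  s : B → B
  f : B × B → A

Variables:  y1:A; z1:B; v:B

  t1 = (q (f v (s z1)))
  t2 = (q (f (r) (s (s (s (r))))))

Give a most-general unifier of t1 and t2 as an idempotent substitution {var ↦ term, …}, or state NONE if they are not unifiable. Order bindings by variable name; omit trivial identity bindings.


{v ↦ (r), z1 ↦ (s (s (r)))}


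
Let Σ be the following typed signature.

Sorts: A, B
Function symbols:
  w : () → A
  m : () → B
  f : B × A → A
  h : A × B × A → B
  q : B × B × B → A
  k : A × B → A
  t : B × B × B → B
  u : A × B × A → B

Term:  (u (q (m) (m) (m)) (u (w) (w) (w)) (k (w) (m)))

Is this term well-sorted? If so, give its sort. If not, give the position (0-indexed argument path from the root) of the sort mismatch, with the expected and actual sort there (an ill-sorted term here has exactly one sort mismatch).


    (m) : B
    (m) : B
    (m) : B
  (q (m) (m) (m)) : A
    (w) : A
    (w) : A
    (w) : A
  (u (w) (w) (w)) : ✗ arg 1 at [1, 1] has sort A, expected B
    (w) : A
    (m) : B
  (k (w) (m)) : A

ill-sorted at position [1, 1]: expected B, got A


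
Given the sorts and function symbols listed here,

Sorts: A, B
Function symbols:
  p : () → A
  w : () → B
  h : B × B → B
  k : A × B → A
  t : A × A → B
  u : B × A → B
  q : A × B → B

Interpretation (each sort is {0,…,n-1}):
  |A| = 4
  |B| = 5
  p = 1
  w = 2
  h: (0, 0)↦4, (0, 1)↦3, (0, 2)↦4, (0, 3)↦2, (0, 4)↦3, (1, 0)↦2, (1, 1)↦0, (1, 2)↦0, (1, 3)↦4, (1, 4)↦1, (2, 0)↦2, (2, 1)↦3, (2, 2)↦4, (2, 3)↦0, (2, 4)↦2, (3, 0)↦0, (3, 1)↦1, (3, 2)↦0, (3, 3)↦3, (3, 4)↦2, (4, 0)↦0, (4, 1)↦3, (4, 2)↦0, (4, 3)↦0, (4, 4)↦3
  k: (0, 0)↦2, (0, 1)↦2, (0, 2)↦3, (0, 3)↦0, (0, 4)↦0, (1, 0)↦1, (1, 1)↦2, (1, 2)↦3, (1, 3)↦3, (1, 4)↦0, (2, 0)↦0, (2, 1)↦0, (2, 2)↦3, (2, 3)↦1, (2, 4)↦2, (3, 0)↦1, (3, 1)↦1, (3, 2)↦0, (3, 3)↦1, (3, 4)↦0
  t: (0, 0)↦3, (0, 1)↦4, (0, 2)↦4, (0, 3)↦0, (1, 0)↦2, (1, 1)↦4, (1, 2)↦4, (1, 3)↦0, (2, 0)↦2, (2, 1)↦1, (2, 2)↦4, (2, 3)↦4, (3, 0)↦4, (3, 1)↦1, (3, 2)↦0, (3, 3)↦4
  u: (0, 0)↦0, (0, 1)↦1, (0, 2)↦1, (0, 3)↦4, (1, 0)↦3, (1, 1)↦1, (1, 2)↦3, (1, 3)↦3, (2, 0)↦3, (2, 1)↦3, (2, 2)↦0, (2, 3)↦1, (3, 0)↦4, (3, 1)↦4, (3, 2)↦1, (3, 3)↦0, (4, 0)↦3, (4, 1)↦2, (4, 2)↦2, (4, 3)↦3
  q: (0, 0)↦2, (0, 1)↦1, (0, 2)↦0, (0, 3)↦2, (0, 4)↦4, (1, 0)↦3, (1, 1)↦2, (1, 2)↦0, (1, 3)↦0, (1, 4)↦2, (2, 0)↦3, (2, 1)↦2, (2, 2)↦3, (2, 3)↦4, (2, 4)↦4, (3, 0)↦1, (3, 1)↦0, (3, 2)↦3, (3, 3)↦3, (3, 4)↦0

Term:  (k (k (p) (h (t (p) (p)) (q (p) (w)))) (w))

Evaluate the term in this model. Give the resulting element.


value = 3

  p = 1
  p = 1
  p = 1
  (t (p) (p)) = t(1, 1) = 4
  p = 1
  w = 2
  (q (p) (w)) = q(1, 2) = 0
  (h (t (p) (p)) (q (p) (w))) = h(4, 0) = 0
  (k (p) (h (t (p) (p)) (q (p) (w)))) = k(1, 0) = 1
  w = 2
  (k (k (p) (h (t (p) (p)) (q (p) (w)))) (w)) = k(1, 2) = 3


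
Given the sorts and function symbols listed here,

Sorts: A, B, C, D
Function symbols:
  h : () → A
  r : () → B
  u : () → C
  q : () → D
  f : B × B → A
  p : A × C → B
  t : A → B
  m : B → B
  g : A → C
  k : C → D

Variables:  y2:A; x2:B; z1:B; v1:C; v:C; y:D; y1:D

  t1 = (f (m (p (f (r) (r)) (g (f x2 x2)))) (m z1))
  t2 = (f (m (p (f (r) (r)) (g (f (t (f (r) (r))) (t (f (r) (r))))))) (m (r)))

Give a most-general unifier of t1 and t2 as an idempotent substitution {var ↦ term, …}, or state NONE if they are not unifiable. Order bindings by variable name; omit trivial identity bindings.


{x2 ↦ (t (f (r) (r))), z1 ↦ (r)}


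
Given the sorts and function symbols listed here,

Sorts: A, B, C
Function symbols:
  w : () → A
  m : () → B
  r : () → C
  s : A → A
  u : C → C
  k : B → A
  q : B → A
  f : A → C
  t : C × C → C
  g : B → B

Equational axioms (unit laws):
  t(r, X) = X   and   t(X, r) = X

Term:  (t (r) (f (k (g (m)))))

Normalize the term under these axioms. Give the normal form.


1. (t (r) (f (k (g (m)))))  →  (f (k (g (m))))

normal form = (f (k (g (m))))


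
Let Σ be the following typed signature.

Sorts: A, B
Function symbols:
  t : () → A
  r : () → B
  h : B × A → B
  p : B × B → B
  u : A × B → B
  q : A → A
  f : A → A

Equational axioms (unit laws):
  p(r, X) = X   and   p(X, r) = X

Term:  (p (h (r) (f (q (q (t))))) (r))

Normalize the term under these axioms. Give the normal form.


1. (p (h (r) (f (q (q (t))))) (r))  →  (h (r) (f (q (q (t)))))

normal form = (h (r) (f (q (q (t)))))


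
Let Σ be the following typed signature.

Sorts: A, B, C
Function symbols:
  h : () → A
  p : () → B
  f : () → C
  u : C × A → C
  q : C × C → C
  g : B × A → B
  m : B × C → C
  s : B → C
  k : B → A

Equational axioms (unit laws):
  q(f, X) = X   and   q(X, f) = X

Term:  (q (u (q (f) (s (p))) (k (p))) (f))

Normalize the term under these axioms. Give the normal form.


normal form = (u (s (p)) (k (p)))

1. (q (u (q (f) (s (p))) (k (p))) (f))  →  (u (q (f) (s (p))) (k (p)))
2. (u (q (f) (s (p))) (k (p)))  →  (u (s (p)) (k (p)))


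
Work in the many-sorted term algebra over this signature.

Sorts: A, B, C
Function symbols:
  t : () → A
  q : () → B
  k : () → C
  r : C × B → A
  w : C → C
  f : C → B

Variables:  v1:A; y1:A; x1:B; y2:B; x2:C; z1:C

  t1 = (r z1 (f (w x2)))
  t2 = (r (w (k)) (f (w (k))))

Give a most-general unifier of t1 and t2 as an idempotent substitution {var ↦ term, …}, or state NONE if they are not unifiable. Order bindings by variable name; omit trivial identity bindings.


{x2 ↦ (k), z1 ↦ (w (k))}


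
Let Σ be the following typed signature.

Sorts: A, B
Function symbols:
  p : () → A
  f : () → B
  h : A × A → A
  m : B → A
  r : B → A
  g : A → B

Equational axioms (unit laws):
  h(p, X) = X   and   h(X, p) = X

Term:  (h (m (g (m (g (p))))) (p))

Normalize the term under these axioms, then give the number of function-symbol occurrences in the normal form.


1. (h (m (g (m (g (p))))) (p))  →  (m (g (m (g (p)))))
normal form: (m (g (m (g (p)))))

size = 5


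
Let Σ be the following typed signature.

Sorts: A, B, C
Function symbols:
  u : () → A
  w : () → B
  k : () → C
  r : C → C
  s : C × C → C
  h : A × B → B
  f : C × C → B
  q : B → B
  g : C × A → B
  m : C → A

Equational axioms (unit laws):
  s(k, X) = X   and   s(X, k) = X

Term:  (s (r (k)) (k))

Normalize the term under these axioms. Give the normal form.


normal form = (r (k))

1. (s (r (k)) (k))  →  (r (k))


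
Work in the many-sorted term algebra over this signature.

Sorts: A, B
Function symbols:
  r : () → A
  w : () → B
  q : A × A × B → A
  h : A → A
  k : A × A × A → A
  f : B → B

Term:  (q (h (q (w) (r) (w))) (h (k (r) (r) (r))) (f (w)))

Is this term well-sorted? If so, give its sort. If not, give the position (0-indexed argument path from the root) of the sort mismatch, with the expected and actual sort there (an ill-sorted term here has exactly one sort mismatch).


ill-sorted at position [0, 0, 0]: expected A, got B

      (w) : B
      (r) : A
      (w) : B
    (q (w) (r) (w)) : ✗ arg 0 at [0, 0, 0] has sort B, expected A
      (r) : A
      (r) : A
      (r) : A
    (k (r) (r) (r)) : A
  (h (k (r) (r) (r))) : A
    (w) : B
  (f (w)) : B


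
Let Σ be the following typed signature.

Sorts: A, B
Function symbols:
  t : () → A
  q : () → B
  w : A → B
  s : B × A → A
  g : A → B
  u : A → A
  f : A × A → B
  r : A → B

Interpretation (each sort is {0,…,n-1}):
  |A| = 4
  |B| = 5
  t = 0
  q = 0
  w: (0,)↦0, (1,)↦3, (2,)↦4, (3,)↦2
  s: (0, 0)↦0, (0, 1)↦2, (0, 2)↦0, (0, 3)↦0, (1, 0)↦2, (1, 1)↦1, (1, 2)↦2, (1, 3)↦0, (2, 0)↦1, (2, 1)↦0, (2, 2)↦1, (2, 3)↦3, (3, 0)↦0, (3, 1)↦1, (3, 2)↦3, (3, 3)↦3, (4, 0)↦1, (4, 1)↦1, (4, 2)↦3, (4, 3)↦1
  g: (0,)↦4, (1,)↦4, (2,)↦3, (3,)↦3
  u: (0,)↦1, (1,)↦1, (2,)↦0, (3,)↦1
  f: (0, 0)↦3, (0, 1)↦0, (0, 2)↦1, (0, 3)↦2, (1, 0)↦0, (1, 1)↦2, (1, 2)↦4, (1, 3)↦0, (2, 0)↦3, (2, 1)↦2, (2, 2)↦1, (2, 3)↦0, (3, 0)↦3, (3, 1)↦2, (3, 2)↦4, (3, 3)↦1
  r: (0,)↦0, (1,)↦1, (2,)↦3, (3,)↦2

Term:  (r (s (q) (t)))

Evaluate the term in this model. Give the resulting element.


  q = 0
  t = 0
  (s (q) (t)) = s(0, 0) = 0
  (r (s (q) (t))) = r(0,) = 0

value = 0


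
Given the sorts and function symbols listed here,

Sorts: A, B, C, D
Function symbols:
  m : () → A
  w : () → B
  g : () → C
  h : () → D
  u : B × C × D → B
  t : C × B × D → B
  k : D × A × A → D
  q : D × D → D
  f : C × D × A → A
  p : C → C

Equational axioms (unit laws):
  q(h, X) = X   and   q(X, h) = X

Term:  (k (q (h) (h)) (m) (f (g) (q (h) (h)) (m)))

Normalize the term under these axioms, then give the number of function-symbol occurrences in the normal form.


1. (k (q (h) (h)) (m) (f (g) (q (h) (h)) (m)))  →  (k (h) (m) (f (g) (q (h) (h)) (m)))
2. (k (h) (m) (f (g) (q (h) (h)) (m)))  →  (k (h) (m) (f (g) (h) (m)))
normal form: (k (h) (m) (f (g) (h) (m)))

size = 7


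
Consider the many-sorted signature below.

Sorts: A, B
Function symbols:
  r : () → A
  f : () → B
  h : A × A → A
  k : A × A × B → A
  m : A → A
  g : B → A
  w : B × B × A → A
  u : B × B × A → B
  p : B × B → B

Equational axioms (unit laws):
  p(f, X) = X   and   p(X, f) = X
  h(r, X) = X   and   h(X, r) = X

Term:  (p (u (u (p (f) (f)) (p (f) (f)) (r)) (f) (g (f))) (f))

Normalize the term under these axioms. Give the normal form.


1. (p (u (u (p (f) (f)) (p (f) (f)) (r)) (f) (g (f))) (f))  →  (u (u (p (f) (f)) (p (f) (f)) (r)) (f) (g (f)))
2. (u (u (p (f) (f)) (p (f) (f)) (r)) (f) (g (f)))  →  (u (u (f) (p (f) (f)) (r)) (f) (g (f)))
3. (u (u (f) (p (f) (f)) (r)) (f) (g (f)))  →  (u (u (f) (f) (r)) (f) (g (f)))

normal form = (u (u (f) (f) (r)) (f) (g (f)))


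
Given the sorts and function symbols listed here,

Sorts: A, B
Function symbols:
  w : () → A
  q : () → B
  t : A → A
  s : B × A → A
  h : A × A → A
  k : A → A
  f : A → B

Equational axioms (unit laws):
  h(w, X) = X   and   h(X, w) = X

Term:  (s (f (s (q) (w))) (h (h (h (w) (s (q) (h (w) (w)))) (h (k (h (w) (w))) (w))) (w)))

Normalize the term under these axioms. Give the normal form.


normal form = (s (f (s (q) (w))) (h (s (q) (w)) (k (w))))

1. (s (f (s (q) (w))) (h (h (h (w) (s (q) (h (w) (w)))) (h (k (h (w) (w))) (w))) (w)))  →  (s (f (s (q) (w))) (h (h (w) (s (q) (h (w) (w)))) (h (k (h (w) (w))) (w))))
2. (s (f (s (q) (w))) (h (h (w) (s (q) (h (w) (w)))) (h (k (h (w) (w))) (w))))  →  (s (f (s (q) (w))) (h (s (q) (h (w) (w))) (h (k (h (w) (w))) (w))))
3. (s (f (s (q) (w))) (h (s (q) (h (w) (w))) (h (k (h (w) (w))) (w))))  →  (s (f (s (q) (w))) (h (s (q) (w)) (h (k (h (w) (w))) (w))))
4. (s (f (s (q) (w))) (h (s (q) (w)) (h (k (h (w) (w))) (w))))  →  (s (f (s (q) (w))) (h (s (q) (w)) (k (h (w) (w)))))
5. (s (f (s (q) (w))) (h (s (q) (w)) (k (h (w) (w)))))  →  (s (f (s (q) (w))) (h (s (q) (w)) (k (w))))


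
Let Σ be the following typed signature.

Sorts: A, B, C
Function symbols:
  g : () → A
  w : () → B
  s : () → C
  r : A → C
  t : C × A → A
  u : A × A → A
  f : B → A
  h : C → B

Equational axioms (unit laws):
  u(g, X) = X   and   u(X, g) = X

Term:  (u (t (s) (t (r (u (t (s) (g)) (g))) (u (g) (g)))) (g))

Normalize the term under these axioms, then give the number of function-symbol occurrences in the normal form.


size = 8

1. (u (t (s) (t (r (u (t (s) (g)) (g))) (u (g) (g)))) (g))  →  (t (s) (t (r (u (t (s) (g)) (g))) (u (g) (g))))
2. (t (s) (t (r (u (t (s) (g)) (g))) (u (g) (g))))  →  (t (s) (t (r (t (s) (g))) (u (g) (g))))
3. (t (s) (t (r (t (s) (g))) (u (g) (g))))  →  (t (s) (t (r (t (s) (g))) (g)))
normal form: (t (s) (t (r (t (s) (g))) (g)))


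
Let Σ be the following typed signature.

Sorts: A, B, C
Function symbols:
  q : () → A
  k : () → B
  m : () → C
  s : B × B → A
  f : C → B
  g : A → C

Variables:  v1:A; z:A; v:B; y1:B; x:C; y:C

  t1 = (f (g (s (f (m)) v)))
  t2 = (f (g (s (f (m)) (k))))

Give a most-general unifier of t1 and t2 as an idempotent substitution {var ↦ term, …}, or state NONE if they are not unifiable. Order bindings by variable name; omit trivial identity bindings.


{v ↦ (k)}


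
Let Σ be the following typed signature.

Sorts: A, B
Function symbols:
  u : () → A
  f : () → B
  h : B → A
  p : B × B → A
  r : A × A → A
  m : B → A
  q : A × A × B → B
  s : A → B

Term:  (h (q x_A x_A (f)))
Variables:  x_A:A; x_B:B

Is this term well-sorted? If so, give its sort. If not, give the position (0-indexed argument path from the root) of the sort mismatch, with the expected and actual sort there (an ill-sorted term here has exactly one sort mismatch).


    x_A : A
    x_A : A
    (f) : B
  (q x_A x_A (f)) : B
(h (q x_A x_A (f))) : A

well-sorted; sort = A


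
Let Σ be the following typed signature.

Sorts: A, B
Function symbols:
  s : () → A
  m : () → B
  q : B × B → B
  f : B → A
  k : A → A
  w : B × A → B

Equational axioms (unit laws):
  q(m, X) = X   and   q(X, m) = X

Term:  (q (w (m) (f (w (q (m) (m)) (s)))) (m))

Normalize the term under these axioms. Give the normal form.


normal form = (w (m) (f (w (m) (s))))

1. (q (w (m) (f (w (q (m) (m)) (s)))) (m))  →  (w (m) (f (w (q (m) (m)) (s))))
2. (w (m) (f (w (q (m) (m)) (s))))  →  (w (m) (f (w (m) (s))))


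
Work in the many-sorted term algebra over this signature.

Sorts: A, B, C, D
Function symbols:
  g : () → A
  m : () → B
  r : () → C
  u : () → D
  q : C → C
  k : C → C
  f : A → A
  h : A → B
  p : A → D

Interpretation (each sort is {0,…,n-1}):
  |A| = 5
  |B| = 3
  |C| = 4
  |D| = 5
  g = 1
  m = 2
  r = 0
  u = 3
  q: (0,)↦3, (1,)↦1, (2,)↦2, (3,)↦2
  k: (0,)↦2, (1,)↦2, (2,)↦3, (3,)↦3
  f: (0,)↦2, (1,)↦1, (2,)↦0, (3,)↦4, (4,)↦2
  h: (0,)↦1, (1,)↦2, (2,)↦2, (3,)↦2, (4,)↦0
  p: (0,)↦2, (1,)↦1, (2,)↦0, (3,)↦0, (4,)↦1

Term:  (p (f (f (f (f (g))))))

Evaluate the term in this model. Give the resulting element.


value = 1

  g = 1
  (f (g)) = f(1,) = 1
  (f (f (g))) = f(1,) = 1
  (f (f (f (g)))) = f(1,) = 1
  (f (f (f (f (g))))) = f(1,) = 1
  (p (f (f (f (f (g)))))) = p(1,) = 1


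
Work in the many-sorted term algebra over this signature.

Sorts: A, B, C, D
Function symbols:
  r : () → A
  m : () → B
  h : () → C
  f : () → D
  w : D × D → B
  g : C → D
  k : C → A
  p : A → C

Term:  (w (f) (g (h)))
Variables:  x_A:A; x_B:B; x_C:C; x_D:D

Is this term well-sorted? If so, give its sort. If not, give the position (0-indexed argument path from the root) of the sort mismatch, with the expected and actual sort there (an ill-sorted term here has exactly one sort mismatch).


well-sorted; sort = B

  (f) : D
    (h) : C
  (g (h)) : D
(w (f) (g (h))) : B


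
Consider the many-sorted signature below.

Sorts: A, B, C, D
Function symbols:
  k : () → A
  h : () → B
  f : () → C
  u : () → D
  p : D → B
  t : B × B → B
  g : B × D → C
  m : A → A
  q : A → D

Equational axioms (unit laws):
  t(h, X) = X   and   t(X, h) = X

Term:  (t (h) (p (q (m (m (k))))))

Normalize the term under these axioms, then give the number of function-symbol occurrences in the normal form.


size = 5

1. (t (h) (p (q (m (m (k))))))  →  (p (q (m (m (k)))))
normal form: (p (q (m (m (k)))))


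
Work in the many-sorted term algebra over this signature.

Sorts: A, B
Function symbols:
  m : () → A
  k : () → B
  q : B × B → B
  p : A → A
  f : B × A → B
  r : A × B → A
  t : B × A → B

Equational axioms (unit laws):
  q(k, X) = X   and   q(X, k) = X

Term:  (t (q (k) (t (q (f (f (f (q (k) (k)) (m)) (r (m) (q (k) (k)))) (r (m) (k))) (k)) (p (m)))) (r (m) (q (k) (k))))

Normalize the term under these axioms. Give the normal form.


1. (t (q (k) (t (q (f (f (f (q (k) (k)) (m)) (r (m) (q (k) (k)))) (r (m) (k))) (k)) (p (m)))) (r (m) (q (k) (k))))  →  (t (t (q (f (f (f (q (k) (k)) (m)) (r (m) (q (k) (k)))) (r (m) (k))) (k)) (p (m))) (r (m) (q (k) (k))))
2. (t (t (q (f (f (f (q (k) (k)) (m)) (r (m) (q (k) (k)))) (r (m) (k))) (k)) (p (m))) (r (m) (q (k) (k))))  →  (t (t (f (f (f (q (k) (k)) (m)) (r (m) (q (k) (k)))) (r (m) (k))) (p (m))) (r (m) (q (k) (k))))
3. (t (t (f (f (f (q (k) (k)) (m)) (r (m) (q (k) (k)))) (r (m) (k))) (p (m))) (r (m) (q (k) (k))))  →  (t (t (f (f (f (k) (m)) (r (m) (q (k) (k)))) (r (m) (k))) (p (m))) (r (m) (q (k) (k))))
4. (t (t (f (f (f (k) (m)) (r (m) (q (k) (k)))) (r (m) (k))) (p (m))) (r (m) (q (k) (k))))  →  (t (t (f (f (f (k) (m)) (r (m) (k))) (r (m) (k))) (p (m))) (r (m) (q (k) (k))))
5. (t (t (f (f (f (k) (m)) (r (m) (k))) (r (m) (k))) (p (m))) (r (m) (q (k) (k))))  →  (t (t (f (f (f (k) (m)) (r (m) (k))) (r (m) (k))) (p (m))) (r (m) (k)))

normal form = (t (t (f (f (f (k) (m)) (r (m) (k))) (r (m) (k))) (p (m))) (r (m) (k)))


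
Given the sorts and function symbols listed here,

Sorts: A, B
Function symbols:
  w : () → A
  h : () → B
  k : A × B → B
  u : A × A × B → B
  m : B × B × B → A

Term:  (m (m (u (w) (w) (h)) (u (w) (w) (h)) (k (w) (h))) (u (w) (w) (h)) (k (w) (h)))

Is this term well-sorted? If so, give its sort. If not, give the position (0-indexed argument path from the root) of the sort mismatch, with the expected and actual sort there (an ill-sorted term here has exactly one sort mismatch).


      (w) : A
      (w) : A
      (h) : B
    (u (w) (w) (h)) : B
      (w) : A
      (w) : A
      (h) : B
    (u (w) (w) (h)) : B
      (w) : A
      (h) : B
    (k (w) (h)) : B
  (m (u (w) (w) (h)) (u (w) (w) (h)) (k (w) (h))) : A
    (w) : A
    (w) : A
    (h) : B
  (u (w) (w) (h)) : B
    (w) : A
    (h) : B
  (k (w) (h)) : B
(m (m (u (w) (w) (h)) (u (w) (w) (h)) (k (w) (h))) (u (w) (w) (h)) (k (w) (h))) : ✗ arg 0 at [0] has sort A, expected B

ill-sorted at position [0]: expected B, got A


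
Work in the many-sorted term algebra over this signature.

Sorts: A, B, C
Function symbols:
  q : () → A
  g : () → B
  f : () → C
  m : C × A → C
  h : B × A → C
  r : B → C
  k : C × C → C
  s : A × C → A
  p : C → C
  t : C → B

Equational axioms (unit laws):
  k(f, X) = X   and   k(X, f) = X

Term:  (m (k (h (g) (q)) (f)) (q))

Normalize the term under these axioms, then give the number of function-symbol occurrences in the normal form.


1. (m (k (h (g) (q)) (f)) (q))  →  (m (h (g) (q)) (q))
normal form: (m (h (g) (q)) (q))

size = 5


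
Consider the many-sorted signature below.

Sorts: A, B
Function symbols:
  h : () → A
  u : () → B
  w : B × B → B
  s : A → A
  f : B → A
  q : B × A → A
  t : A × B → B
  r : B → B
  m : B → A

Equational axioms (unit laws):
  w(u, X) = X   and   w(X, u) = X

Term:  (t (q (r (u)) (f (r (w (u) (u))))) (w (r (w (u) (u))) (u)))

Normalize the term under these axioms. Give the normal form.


normal form = (t (q (r (u)) (f (r (u)))) (r (u)))

1. (t (q (r (u)) (f (r (w (u) (u))))) (w (r (w (u) (u))) (u)))  →  (t (q (r (u)) (f (r (u)))) (w (r (w (u) (u))) (u)))
2. (t (q (r (u)) (f (r (u)))) (w (r (w (u) (u))) (u)))  →  (t (q (r (u)) (f (r (u)))) (r (w (u) (u))))
3. (t (q (r (u)) (f (r (u)))) (r (w (u) (u))))  →  (t (q (r (u)) (f (r (u)))) (r (u)))


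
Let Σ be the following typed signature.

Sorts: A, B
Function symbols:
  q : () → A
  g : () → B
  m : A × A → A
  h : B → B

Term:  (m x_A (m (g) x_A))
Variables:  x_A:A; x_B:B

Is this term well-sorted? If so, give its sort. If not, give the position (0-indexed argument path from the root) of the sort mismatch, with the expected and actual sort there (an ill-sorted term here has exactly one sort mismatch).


ill-sorted at position [1, 0]: expected A, got B

  x_A : A
    (g) : B
    x_A : A
  (m (g) x_A) : ✗ arg 0 at [1, 0] has sort B, expected A


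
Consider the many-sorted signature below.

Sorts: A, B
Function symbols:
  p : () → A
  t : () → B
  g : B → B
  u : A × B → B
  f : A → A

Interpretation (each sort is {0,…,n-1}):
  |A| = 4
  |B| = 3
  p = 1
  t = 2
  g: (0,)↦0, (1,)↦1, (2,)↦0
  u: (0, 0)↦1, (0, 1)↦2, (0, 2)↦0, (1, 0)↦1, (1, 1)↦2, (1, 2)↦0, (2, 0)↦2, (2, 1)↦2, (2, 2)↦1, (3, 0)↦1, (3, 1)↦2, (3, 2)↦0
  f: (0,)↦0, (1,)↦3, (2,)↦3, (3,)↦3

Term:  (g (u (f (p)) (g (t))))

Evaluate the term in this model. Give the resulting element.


value = 1

  p = 1
  (f (p)) = f(1,) = 3
  t = 2
  (g (t)) = g(2,) = 0
  (u (f (p)) (g (t))) = u(3, 0) = 1
  (g (u (f (p)) (g (t)))) = g(1,) = 1


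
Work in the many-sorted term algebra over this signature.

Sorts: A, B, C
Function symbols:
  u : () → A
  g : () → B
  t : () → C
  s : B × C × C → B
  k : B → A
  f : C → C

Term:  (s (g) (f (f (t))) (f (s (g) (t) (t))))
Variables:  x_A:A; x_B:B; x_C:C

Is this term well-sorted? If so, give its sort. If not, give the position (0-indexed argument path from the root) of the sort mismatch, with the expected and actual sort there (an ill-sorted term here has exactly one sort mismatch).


  (g) : B
      (t) : C
    (f (t)) : C
  (f (f (t))) : C
      (g) : B
      (t) : C
      (t) : C
    (s (g) (t) (t)) : B
  (f (s (g) (t) (t))) : ✗ arg 0 at [2, 0] has sort B, expected C

ill-sorted at position [2, 0]: expected C, got B


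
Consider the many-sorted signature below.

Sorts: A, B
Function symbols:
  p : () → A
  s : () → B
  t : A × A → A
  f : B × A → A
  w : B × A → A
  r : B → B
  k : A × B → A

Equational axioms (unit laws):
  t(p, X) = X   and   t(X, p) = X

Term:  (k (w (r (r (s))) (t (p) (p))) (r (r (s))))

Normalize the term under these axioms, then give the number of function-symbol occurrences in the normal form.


size = 9

1. (k (w (r (r (s))) (t (p) (p))) (r (r (s))))  →  (k (w (r (r (s))) (p)) (r (r (s))))
normal form: (k (w (r (r (s))) (p)) (r (r (s))))


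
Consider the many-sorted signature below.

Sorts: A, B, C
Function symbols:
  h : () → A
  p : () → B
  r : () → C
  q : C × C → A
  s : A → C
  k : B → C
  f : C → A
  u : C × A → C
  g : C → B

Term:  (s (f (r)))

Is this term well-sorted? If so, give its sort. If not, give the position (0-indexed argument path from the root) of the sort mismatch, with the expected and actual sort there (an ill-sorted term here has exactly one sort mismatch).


well-sorted; sort = C

    (r) : C
  (f (r)) : A
(s (f (r))) : C


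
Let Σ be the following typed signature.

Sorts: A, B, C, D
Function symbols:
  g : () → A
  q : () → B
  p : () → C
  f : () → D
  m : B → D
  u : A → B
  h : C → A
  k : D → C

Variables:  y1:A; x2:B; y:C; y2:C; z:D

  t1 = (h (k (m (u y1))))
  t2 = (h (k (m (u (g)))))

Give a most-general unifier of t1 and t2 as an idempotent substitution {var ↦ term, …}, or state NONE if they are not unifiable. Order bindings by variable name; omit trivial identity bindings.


{y1 ↦ (g)}


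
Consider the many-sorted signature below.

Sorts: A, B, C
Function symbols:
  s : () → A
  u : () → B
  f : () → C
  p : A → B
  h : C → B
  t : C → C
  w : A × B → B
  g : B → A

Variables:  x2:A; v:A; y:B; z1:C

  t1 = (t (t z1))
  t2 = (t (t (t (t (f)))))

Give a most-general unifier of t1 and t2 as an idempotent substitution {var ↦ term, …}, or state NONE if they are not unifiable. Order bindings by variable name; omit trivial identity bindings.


{z1 ↦ (t (t (f)))}


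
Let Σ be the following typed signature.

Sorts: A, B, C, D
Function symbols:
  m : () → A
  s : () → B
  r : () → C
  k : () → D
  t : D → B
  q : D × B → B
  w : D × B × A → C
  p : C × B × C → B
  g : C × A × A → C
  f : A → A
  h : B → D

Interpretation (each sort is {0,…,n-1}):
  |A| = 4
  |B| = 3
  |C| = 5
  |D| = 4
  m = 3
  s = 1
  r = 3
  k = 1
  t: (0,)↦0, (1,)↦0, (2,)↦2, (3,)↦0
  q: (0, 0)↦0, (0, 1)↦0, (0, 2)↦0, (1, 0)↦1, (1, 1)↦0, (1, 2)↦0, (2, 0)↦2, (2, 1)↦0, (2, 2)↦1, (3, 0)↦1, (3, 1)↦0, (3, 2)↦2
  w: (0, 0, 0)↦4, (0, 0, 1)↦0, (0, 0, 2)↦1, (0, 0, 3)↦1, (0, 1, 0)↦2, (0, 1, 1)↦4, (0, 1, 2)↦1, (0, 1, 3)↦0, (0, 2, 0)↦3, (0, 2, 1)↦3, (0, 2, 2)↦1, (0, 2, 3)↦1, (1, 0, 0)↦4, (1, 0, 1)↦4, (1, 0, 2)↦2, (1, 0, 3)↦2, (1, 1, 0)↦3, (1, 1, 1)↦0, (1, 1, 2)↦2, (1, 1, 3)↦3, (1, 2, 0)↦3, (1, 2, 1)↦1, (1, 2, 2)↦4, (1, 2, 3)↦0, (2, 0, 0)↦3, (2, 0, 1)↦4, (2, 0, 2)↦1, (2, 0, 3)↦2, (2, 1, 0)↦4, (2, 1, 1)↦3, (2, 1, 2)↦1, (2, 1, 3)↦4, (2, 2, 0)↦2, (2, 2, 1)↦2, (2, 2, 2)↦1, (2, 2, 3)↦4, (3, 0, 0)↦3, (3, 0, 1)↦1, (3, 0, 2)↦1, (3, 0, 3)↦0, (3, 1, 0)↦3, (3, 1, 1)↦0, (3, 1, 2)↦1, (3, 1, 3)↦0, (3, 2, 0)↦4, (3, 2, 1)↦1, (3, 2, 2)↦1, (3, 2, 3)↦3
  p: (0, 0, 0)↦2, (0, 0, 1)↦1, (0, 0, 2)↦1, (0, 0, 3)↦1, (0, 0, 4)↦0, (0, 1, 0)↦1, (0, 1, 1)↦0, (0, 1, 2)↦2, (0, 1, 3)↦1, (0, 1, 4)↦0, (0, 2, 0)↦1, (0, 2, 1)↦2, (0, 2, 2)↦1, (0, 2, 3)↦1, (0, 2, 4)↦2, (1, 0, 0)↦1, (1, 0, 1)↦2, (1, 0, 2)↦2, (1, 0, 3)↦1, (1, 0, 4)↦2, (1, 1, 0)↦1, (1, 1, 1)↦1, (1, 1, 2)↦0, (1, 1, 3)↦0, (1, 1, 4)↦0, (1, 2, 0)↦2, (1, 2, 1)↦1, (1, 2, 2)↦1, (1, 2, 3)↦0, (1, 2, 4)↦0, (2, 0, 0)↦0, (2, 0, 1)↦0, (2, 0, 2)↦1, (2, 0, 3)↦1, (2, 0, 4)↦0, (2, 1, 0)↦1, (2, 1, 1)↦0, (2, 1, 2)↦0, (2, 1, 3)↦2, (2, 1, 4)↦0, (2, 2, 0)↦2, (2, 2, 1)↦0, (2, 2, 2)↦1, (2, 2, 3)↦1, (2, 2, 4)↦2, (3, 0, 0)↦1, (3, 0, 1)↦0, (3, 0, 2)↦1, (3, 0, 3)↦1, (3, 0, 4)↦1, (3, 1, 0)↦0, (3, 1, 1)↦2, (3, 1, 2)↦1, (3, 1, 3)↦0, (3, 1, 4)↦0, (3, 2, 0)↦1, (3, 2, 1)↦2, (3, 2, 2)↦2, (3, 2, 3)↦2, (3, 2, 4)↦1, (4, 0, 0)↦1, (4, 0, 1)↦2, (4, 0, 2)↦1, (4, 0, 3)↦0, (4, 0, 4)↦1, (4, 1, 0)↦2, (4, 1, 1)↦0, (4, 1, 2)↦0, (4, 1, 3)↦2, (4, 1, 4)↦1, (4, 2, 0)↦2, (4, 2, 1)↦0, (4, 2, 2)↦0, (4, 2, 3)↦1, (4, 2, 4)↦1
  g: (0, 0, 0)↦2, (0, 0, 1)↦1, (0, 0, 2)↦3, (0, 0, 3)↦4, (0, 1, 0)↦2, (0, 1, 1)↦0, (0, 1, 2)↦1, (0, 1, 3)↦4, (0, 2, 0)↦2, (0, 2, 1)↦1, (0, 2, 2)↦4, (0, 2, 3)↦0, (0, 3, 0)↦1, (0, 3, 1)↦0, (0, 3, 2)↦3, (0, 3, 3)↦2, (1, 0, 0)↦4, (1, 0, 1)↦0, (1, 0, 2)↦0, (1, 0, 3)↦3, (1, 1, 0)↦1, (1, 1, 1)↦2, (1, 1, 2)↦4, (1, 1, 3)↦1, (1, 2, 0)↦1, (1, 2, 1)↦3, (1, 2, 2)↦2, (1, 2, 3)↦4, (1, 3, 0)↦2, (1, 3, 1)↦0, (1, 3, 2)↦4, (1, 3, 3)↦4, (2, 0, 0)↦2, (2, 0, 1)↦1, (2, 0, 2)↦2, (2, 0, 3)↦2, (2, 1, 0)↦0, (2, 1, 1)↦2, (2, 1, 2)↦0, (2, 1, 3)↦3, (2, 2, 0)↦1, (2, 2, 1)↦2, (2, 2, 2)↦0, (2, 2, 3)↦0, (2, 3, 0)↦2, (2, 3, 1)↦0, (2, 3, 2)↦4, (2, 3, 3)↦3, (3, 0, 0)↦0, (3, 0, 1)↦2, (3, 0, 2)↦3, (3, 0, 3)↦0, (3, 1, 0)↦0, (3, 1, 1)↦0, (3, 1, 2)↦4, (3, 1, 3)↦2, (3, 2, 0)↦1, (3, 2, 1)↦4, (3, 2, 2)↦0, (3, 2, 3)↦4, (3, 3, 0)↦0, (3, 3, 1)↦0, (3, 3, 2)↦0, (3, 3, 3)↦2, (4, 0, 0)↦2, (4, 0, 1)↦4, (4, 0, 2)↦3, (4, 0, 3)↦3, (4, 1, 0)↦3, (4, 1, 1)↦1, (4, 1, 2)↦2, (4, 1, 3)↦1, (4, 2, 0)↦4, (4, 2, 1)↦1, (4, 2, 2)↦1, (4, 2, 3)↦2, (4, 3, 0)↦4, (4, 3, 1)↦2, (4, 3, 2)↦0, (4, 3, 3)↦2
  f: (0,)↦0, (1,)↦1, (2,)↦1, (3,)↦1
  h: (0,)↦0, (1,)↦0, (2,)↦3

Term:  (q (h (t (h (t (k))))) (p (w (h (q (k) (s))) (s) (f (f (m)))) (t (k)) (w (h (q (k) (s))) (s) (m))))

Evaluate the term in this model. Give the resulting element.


value = 0

  k = 1
  (t (k)) = t(1,) = 0
  (h (t (k))) = h(0,) = 0
  (t (h (t (k)))) = t(0,) = 0
  (h (t (h (t (k))))) = h(0,) = 0
  k = 1
  s = 1
  (q (k) (s)) = q(1, 1) = 0
  (h (q (k) (s))) = h(0,) = 0
  s = 1
  m = 3
  (f (m)) = f(3,) = 1
  (f (f (m))) = f(1,) = 1
  (w (h (q (k) (s))) (s) (f (f (m)))) = w(0, 1, 1) = 4
  k = 1
  (t (k)) = t(1,) = 0
  k = 1
  s = 1
  (q (k) (s)) = q(1, 1) = 0
  (h (q (k) (s))) = h(0,) = 0
  s = 1
  m = 3
  (w (h (q (k) (s))) (s) (m)) = w(0, 1, 3) = 0
  (p (w (h (q (k) (s))) (s) (f (f (m)))) (t (k)) (w (h (q (k) (s))) (s) (m))) = p(4, 0, 0) = 1
  (q (h (t (h (t (k))))) (p (w (h (q (k) (s))) (s) (f (f (m)))) (t (k)) (w (h (q (k) (s))) (s) (m)))) = q(0, 1) = 0


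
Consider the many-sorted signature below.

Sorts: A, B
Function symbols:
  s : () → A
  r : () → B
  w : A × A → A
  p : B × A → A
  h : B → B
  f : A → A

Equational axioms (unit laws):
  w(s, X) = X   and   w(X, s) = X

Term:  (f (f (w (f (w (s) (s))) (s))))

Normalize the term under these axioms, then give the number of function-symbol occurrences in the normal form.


1. (f (f (w (f (w (s) (s))) (s))))  →  (f (f (f (w (s) (s)))))
2. (f (f (f (w (s) (s)))))  →  (f (f (f (s))))
normal form: (f (f (f (s))))

size = 4


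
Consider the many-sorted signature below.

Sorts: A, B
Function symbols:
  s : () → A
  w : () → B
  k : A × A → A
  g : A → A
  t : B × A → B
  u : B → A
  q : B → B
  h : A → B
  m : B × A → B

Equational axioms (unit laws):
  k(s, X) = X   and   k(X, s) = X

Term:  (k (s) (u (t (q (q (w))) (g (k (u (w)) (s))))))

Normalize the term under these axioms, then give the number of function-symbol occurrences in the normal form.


size = 8

1. (k (s) (u (t (q (q (w))) (g (k (u (w)) (s))))))  →  (u (t (q (q (w))) (g (k (u (w)) (s)))))
2. (u (t (q (q (w))) (g (k (u (w)) (s)))))  →  (u (t (q (q (w))) (g (u (w)))))
normal form: (u (t (q (q (w))) (g (u (w)))))


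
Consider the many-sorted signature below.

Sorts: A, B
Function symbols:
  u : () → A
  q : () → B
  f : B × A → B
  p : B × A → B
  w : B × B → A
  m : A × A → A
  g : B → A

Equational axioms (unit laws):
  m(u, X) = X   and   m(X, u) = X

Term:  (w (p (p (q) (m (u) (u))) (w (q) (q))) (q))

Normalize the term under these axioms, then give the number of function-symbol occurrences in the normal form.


1. (w (p (p (q) (m (u) (u))) (w (q) (q))) (q))  →  (w (p (p (q) (u)) (w (q) (q))) (q))
normal form: (w (p (p (q) (u)) (w (q) (q))) (q))

size = 9


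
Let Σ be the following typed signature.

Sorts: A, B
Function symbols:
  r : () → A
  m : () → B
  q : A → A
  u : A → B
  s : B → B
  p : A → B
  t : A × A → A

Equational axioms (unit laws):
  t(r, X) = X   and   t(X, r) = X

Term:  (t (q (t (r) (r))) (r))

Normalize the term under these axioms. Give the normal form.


normal form = (q (r))

1. (t (q (t (r) (r))) (r))  →  (q (t (r) (r)))
2. (q (t (r) (r)))  →  (q (r))


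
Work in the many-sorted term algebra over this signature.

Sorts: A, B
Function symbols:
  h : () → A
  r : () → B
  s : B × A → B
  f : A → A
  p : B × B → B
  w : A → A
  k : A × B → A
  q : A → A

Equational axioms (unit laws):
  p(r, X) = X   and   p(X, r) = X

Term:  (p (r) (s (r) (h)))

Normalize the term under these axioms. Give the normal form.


1. (p (r) (s (r) (h)))  →  (s (r) (h))

normal form = (s (r) (h))


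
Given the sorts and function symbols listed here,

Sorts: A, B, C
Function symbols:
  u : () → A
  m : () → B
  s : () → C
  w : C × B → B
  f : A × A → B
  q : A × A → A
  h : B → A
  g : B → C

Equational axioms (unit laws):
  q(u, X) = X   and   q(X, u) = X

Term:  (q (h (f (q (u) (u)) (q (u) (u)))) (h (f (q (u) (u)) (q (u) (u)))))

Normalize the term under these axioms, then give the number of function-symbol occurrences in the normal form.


size = 9

1. (q (h (f (q (u) (u)) (q (u) (u)))) (h (f (q (u) (u)) (q (u) (u)))))  →  (q (h (f (u) (q (u) (u)))) (h (f (q (u) (u)) (q (u) (u)))))
2. (q (h (f (u) (q (u) (u)))) (h (f (q (u) (u)) (q (u) (u)))))  →  (q (h (f (u) (u))) (h (f (q (u) (u)) (q (u) (u)))))
3. (q (h (f (u) (u))) (h (f (q (u) (u)) (q (u) (u)))))  →  (q (h (f (u) (u))) (h (f (u) (q (u) (u)))))
4. (q (h (f (u) (u))) (h (f (u) (q (u) (u)))))  →  (q (h (f (u) (u))) (h (f (u) (u))))
normal form: (q (h (f (u) (u))) (h (f (u) (u))))


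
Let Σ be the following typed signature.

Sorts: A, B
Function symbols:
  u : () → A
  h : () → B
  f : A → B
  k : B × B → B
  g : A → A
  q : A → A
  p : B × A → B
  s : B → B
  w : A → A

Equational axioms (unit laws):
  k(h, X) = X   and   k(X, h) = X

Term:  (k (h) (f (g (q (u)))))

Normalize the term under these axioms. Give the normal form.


1. (k (h) (f (g (q (u)))))  →  (f (g (q (u))))

normal form = (f (g (q (u))))


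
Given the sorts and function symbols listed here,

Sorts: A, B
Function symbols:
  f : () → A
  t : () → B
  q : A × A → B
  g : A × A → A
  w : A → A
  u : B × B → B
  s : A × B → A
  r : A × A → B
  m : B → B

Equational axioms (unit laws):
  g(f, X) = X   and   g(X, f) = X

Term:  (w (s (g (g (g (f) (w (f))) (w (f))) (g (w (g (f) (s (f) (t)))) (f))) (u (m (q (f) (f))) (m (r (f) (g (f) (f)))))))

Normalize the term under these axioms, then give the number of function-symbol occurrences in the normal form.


1. (w (s (g (g (g (f) (w (f))) (w (f))) (g (w (g (f) (s (f) (t)))) (f))) (u (m (q (f) (f))) (m (r (f) (g (f) (f)))))))  →  (w (s (g (g (w (f)) (w (f))) (g (w (g (f) (s (f) (t)))) (f))) (u (m (q (f) (f))) (m (r (f) (g (f) (f)))))))
2. (w (s (g (g (w (f)) (w (f))) (g (w (g (f) (s (f) (t)))) (f))) (u (m (q (f) (f))) (m (r (f) (g (f) (f)))))))  →  (w (s (g (g (w (f)) (w (f))) (w (g (f) (s (f) (t))))) (u (m (q (f) (f))) (m (r (f) (g (f) (f)))))))
3. (w (s (g (g (w (f)) (w (f))) (w (g (f) (s (f) (t))))) (u (m (q (f) (f))) (m (r (f) (g (f) (f)))))))  →  (w (s (g (g (w (f)) (w (f))) (w (s (f) (t)))) (u (m (q (f) (f))) (m (r (f) (g (f) (f)))))))
4. (w (s (g (g (w (f)) (w (f))) (w (s (f) (t)))) (u (m (q (f) (f))) (m (r (f) (g (f) (f)))))))  →  (w (s (g (g (w (f)) (w (f))) (w (s (f) (t)))) (u (m (q (f) (f))) (m (r (f) (f))))))
normal form: (w (s (g (g (w (f)) (w (f))) (w (s (f) (t)))) (u (m (q (f) (f))) (m (r (f) (f))))))

size = 21


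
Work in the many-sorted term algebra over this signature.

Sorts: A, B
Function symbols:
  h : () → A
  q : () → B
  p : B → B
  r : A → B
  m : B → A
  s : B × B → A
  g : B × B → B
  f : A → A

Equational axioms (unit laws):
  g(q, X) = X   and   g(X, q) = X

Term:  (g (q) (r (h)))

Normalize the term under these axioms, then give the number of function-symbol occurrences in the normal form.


1. (g (q) (r (h)))  →  (r (h))
normal form: (r (h))

size = 2


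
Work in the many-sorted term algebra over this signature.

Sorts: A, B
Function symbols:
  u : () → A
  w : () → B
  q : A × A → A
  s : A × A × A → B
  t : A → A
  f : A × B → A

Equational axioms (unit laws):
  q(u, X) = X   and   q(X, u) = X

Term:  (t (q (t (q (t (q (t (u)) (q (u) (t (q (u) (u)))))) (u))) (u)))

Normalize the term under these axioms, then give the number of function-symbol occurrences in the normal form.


size = 8

1. (t (q (t (q (t (q (t (u)) (q (u) (t (q (u) (u)))))) (u))) (u)))  →  (t (t (q (t (q (t (u)) (q (u) (t (q (u) (u)))))) (u))))
2. (t (t (q (t (q (t (u)) (q (u) (t (q (u) (u)))))) (u))))  →  (t (t (t (q (t (u)) (q (u) (t (q (u) (u))))))))
3. (t (t (t (q (t (u)) (q (u) (t (q (u) (u))))))))  →  (t (t (t (q (t (u)) (t (q (u) (u)))))))
4. (t (t (t (q (t (u)) (t (q (u) (u)))))))  →  (t (t (t (q (t (u)) (t (u))))))
normal form: (t (t (t (q (t (u)) (t (u))))))


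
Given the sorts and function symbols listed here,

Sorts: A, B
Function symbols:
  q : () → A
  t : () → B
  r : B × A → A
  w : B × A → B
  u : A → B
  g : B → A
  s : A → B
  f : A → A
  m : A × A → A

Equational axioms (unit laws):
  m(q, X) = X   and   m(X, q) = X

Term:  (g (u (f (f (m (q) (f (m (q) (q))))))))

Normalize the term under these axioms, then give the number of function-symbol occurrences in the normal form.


size = 6

1. (g (u (f (f (m (q) (f (m (q) (q))))))))  →  (g (u (f (f (f (m (q) (q)))))))
2. (g (u (f (f (f (m (q) (q)))))))  →  (g (u (f (f (f (q))))))
normal form: (g (u (f (f (f (q))))))


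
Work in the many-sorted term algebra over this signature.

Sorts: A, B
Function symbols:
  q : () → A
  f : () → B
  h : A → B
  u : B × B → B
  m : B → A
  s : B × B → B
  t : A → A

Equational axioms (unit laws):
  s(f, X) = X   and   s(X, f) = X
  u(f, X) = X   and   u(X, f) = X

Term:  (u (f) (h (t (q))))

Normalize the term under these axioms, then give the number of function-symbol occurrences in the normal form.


size = 3

1. (u (f) (h (t (q))))  →  (h (t (q)))
normal form: (h (t (q)))


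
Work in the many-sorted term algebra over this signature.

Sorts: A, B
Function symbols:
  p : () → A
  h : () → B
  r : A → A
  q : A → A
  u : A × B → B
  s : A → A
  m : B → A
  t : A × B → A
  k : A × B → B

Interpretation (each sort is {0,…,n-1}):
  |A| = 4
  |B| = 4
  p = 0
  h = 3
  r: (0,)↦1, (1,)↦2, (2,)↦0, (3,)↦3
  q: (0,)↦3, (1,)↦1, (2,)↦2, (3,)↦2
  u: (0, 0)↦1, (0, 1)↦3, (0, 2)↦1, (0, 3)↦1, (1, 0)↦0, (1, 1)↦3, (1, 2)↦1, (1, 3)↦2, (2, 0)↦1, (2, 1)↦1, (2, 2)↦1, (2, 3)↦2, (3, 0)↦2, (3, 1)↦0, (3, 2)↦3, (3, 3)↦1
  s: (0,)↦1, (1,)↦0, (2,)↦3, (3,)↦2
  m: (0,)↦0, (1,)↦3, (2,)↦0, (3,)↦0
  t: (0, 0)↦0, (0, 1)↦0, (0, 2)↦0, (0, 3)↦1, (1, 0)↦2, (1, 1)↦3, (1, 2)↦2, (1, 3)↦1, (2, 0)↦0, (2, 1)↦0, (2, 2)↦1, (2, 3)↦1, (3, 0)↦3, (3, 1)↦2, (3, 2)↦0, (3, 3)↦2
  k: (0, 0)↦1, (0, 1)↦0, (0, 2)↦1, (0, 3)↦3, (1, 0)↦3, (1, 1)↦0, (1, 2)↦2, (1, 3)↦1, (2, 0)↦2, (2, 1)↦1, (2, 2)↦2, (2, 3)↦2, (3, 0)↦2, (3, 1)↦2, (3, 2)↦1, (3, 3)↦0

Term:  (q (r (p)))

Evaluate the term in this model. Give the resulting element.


  p = 0
  (r (p)) = r(0,) = 1
  (q (r (p))) = q(1,) = 1

value = 1


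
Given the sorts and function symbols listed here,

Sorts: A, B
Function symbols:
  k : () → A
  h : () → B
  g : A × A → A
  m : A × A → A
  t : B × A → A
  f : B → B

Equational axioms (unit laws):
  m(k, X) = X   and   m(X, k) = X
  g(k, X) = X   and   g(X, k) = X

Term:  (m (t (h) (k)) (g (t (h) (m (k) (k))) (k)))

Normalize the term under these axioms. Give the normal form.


1. (m (t (h) (k)) (g (t (h) (m (k) (k))) (k)))  →  (m (t (h) (k)) (t (h) (m (k) (k))))
2. (m (t (h) (k)) (t (h) (m (k) (k))))  →  (m (t (h) (k)) (t (h) (k)))

normal form = (m (t (h) (k)) (t (h) (k)))


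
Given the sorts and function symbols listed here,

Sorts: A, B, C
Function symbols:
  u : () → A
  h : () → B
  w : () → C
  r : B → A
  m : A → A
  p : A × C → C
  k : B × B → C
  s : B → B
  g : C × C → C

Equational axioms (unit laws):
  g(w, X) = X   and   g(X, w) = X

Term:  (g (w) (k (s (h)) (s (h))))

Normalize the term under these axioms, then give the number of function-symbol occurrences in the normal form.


1. (g (w) (k (s (h)) (s (h))))  →  (k (s (h)) (s (h)))
normal form: (k (s (h)) (s (h)))

size = 5


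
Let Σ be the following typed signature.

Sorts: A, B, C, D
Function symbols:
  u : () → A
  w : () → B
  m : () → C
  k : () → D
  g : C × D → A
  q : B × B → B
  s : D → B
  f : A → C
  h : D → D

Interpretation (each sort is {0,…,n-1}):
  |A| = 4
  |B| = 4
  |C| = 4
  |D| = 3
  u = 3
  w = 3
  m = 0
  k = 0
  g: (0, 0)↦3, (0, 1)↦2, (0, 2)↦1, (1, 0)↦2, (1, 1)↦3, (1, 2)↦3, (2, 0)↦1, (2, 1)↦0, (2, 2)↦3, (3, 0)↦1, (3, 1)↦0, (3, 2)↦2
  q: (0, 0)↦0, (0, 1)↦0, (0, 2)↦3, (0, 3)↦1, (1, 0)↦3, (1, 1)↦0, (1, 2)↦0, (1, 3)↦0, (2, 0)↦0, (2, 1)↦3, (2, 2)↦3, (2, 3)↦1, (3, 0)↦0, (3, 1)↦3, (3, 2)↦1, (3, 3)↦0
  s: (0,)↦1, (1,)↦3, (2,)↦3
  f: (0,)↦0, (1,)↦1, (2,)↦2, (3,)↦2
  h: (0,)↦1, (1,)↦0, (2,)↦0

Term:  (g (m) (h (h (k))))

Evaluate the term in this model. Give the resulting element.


  m = 0
  k = 0
  (h (k)) = h(0,) = 1
  (h (h (k))) = h(1,) = 0
  (g (m) (h (h (k)))) = g(0, 0) = 3

value = 3
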